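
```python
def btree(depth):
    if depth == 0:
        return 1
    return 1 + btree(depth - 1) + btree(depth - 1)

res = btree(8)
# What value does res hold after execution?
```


btree(8)
= 1 + btree(7) + btree(7)
= 1 + 2 * btree(7)
btree(k) = 2^(k+1) - 1
btree(0) = 1
btree(1) = 3
btree(2) = 7
btree(3) = 15
btree(4) = 31
btree(8) = 2^9 - 1 = 511


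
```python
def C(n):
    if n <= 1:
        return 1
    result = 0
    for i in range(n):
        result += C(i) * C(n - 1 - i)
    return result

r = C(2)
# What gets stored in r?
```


C(2)
= sum of C(i) * C(2-1-i) for i in 0..1
  C(0)*C(1) = 1*1 = 1
  C(1)*C(0) = 1*1 = 1
= 1 + 1
= 2


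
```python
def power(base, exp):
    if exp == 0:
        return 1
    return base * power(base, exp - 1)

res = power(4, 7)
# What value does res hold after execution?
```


power(4, 7)
= 4 * power(4, 6)
= 4 * 4 * power(4, 5)
= 4 * 4 * 4 * power(4, 4)
= 4 * 4 * 4 * 4 * power(4, 3)
= 4 * 4 * 4 * 4 * 4 * power(4, 2)
= 4 * 4 * 4 * 4 * 4 * 4 * power(4, 1)
= 4 * 4 * 4 * 4 * 4 * 4 * 4 * power(4, 0)
= 4 * 4 * 4 * 4 * 4 * 4 * 4 * 1
= 16384


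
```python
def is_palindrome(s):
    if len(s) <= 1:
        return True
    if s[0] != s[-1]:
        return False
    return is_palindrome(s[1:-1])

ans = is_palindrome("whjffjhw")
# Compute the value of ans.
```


is_palindrome("whjffjhw")
"whjffjhw": s[0]='w' == s[-1]='w' -> is_palindrome("hjffjh")
"hjffjh": s[0]='h' == s[-1]='h' -> is_palindrome("jffj")
"jffj": s[0]='j' == s[-1]='j' -> is_palindrome("ff")
"ff": s[0]='f' == s[-1]='f' -> is_palindrome("")
"": len <= 1 -> True
= True


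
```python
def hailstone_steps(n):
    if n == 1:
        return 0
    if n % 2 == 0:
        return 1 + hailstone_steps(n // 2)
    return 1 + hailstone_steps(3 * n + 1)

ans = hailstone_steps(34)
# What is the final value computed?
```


hailstone_steps(34)
34 is even -> hailstone_steps(17)
17 is odd -> 3*17+1 = 52 -> hailstone_steps(52)
52 is even -> hailstone_steps(26)
26 is even -> hailstone_steps(13)
13 is odd -> 3*13+1 = 40 -> hailstone_steps(40)
40 is even -> hailstone_steps(20)
20 is even -> hailstone_steps(10)
10 is even -> hailstone_steps(5)
5 is odd -> 3*5+1 = 16 -> hailstone_steps(16)
16 is even -> hailstone_steps(8)
8 is even -> hailstone_steps(4)
4 is even -> hailstone_steps(2)
2 is even -> hailstone_steps(1)
Reached 1 after 13 steps
= 13


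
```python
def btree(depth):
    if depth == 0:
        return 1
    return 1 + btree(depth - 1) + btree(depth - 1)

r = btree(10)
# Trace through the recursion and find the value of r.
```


btree(10)
= 1 + btree(9) + btree(9)
= 1 + 2 * btree(9)
btree(k) = 2^(k+1) - 1
btree(0) = 1
btree(1) = 3
btree(2) = 7
btree(3) = 15
btree(4) = 31
btree(10) = 2^11 - 1 = 2047


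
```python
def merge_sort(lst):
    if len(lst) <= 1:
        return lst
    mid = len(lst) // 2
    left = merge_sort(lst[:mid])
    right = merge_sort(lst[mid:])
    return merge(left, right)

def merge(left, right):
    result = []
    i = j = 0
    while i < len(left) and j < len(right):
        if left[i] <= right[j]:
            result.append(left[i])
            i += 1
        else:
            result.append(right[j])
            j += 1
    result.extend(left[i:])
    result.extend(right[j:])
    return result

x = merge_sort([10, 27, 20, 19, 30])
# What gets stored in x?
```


merge_sort([10, 27, 20, 19, 30])
Split into [10, 27] and [20, 19, 30]
Left sorted: [10, 27]
Right sorted: [19, 20, 30]
Merge [10, 27] and [19, 20, 30]
= [10, 19, 20, 27, 30]


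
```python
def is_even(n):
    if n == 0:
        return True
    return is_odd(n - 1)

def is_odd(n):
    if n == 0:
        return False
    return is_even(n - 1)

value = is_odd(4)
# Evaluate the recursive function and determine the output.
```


is_odd(4)
= is_even(3)
= is_odd(2)
= is_even(1)
= is_odd(0)
n == 0: return False
= False


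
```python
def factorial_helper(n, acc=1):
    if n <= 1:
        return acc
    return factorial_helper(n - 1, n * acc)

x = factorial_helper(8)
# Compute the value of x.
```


factorial_helper(8, 1)
= factorial_helper(7, 8 * 1) = factorial_helper(7, 8)
= factorial_helper(6, 7 * 8) = factorial_helper(6, 56)
= factorial_helper(5, 6 * 56) = factorial_helper(5, 336)
= factorial_helper(4, 5 * 336) = factorial_helper(4, 1680)
= factorial_helper(3, 4 * 1680) = factorial_helper(3, 6720)
= factorial_helper(2, 3 * 6720) = factorial_helper(2, 20160)
= factorial_helper(1, 2 * 20160) = factorial_helper(1, 40320)
n <= 1, return acc = 40320


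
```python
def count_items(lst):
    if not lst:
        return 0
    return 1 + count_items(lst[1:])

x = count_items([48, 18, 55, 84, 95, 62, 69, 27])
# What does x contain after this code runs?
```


count_items([48, 18, 55, 84, 95, 62, 69, 27])
= 1 + count_items([18, 55, 84, 95, 62, 69, 27])
= 1 + 1 + count_items([55, 84, 95, 62, 69, 27])
= 1 + 1 + 1 + count_items([84, 95, 62, 69, 27])
= 1 + 1 + 1 + 1 + count_items([95, 62, 69, 27])
= 1 + 1 + 1 + 1 + 1 + count_items([62, 69, 27])
= 1 + 1 + 1 + 1 + 1 + 1 + count_items([69, 27])
= 1 + 1 + 1 + 1 + 1 + 1 + 1 + count_items([27])
= 1 + 1 + 1 + 1 + 1 + 1 + 1 + 1 + count_items([])
= 1 + 1 + 1 + 1 + 1 + 1 + 1 + 1 + 0
= 8


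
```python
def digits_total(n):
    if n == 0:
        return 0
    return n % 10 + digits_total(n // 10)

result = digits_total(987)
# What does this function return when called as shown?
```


digits_total(987)
= 7 + digits_total(98)
= 7 + 8 + digits_total(9)
= 7 + 8 + 9 + digits_total(0)
= 7 + 8 + 9 + 0
= 24


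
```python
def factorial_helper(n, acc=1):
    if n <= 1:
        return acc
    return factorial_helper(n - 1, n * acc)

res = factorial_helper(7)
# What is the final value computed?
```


factorial_helper(7, 1)
= factorial_helper(6, 7 * 1) = factorial_helper(6, 7)
= factorial_helper(5, 6 * 7) = factorial_helper(5, 42)
= factorial_helper(4, 5 * 42) = factorial_helper(4, 210)
= factorial_helper(3, 4 * 210) = factorial_helper(3, 840)
= factorial_helper(2, 3 * 840) = factorial_helper(2, 2520)
= factorial_helper(1, 2 * 2520) = factorial_helper(1, 5040)
n <= 1, return acc = 5040


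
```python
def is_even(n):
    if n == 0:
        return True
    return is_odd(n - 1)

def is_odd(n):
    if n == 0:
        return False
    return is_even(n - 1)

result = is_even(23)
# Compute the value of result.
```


is_even(23)
= is_odd(22)
= is_even(21)
= is_odd(20)
= is_even(19)
= is_odd(18)
= is_even(17)
= is_odd(16)
= is_even(15)
= is_odd(14)
= is_even(13)
= is_odd(12)
= is_even(11)
= is_odd(10)
= is_even(9)
= is_odd(8)
= is_even(7)
= is_odd(6)
= is_even(5)
= is_odd(4)
= is_even(3)
= is_odd(2)
= is_even(1)
= is_odd(0)
n == 0: return False
= False


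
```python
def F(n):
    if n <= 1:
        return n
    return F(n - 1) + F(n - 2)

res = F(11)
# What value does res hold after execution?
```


F(11)
= F(10) + F(9)
= (F(9) + F(8)) + F(9)
Computing bottom-up: F(0)=0, F(1)=1, F(2)=1, F(3)=2, F(4)=3, F(5)=5, F(6)=8, F(7)=13, F(8)=21, F(9)=34, F(10)=55, F(11)=89
= 89


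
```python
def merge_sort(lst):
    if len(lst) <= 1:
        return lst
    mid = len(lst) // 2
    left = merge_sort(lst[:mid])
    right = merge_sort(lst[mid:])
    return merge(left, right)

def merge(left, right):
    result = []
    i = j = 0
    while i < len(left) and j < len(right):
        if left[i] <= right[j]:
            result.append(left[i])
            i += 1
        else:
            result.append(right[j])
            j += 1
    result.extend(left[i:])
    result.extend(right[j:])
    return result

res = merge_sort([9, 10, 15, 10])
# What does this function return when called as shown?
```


merge_sort([9, 10, 15, 10])
Split into [9, 10] and [15, 10]
Left sorted: [9, 10]
Right sorted: [10, 15]
Merge [9, 10] and [10, 15]
= [9, 10, 10, 15]


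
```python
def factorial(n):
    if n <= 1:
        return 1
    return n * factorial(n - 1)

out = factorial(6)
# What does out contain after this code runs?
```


factorial(6)
= 6 * factorial(5)
= 6 * 5 * factorial(4)
= 6 * 5 * 4 * factorial(3)
= 6 * 5 * 4 * 3 * factorial(2)
= 6 * 5 * 4 * 3 * 2 * factorial(1)
= 6 * 5 * 4 * 3 * 2 * 1
= 720


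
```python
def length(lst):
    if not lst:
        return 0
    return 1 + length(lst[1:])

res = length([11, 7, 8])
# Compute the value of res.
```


length([11, 7, 8])
= 1 + length([7, 8])
= 1 + 1 + length([8])
= 1 + 1 + 1 + length([])
= 1 + 1 + 1 + 0
= 3


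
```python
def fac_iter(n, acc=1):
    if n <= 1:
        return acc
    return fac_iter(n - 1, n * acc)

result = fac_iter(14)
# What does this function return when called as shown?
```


fac_iter(14, 1)
= fac_iter(13, 14 * 1) = fac_iter(13, 14)
= fac_iter(12, 13 * 14) = fac_iter(12, 182)
= fac_iter(11, 12 * 182) = fac_iter(11, 2184)
= fac_iter(10, 11 * 2184) = fac_iter(10, 24024)
= fac_iter(9, 10 * 24024) = fac_iter(9, 240240)
= fac_iter(8, 9 * 240240) = fac_iter(8, 2162160)
= fac_iter(7, 8 * 2162160) = fac_iter(7, 17297280)
= fac_iter(6, 7 * 17297280) = fac_iter(6, 121080960)
= fac_iter(5, 6 * 121080960) = fac_iter(5, 726485760)
= fac_iter(4, 5 * 726485760) = fac_iter(4, 3632428800)
= fac_iter(3, 4 * 3632428800) = fac_iter(3, 14529715200)
= fac_iter(2, 3 * 14529715200) = fac_iter(2, 43589145600)
= fac_iter(1, 2 * 43589145600) = fac_iter(1, 87178291200)
n <= 1, return acc = 87178291200


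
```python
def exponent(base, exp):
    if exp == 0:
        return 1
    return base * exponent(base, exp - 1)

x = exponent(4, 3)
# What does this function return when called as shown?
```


exponent(4, 3)
= 4 * exponent(4, 2)
= 4 * 4 * exponent(4, 1)
= 4 * 4 * 4 * exponent(4, 0)
= 4 * 4 * 4 * 1
= 64


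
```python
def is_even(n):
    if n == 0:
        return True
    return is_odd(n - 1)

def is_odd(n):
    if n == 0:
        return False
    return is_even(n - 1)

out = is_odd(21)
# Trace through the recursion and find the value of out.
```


is_odd(21)
= is_even(20)
= is_odd(19)
= is_even(18)
= is_odd(17)
= is_even(16)
= is_odd(15)
= is_even(14)
= is_odd(13)
= is_even(12)
= is_odd(11)
= is_even(10)
= is_odd(9)
= is_even(8)
= is_odd(7)
= is_even(6)
= is_odd(5)
= is_even(4)
= is_odd(3)
= is_even(2)
= is_odd(1)
= is_even(0)
n == 0: return True
= True


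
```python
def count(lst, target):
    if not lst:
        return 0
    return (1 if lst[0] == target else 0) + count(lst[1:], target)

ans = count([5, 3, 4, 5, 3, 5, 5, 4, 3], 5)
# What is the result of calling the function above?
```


count([5, 3, 4, 5, 3, 5, 5, 4, 3], 5)
lst[0]=5 == 5: 1 + count([3, 4, 5, 3, 5, 5, 4, 3], 5)
lst[0]=3 != 5: 0 + count([4, 5, 3, 5, 5, 4, 3], 5)
lst[0]=4 != 5: 0 + count([5, 3, 5, 5, 4, 3], 5)
lst[0]=5 == 5: 1 + count([3, 5, 5, 4, 3], 5)
lst[0]=3 != 5: 0 + count([5, 5, 4, 3], 5)
lst[0]=5 == 5: 1 + count([5, 4, 3], 5)
lst[0]=5 == 5: 1 + count([4, 3], 5)
lst[0]=4 != 5: 0 + count([3], 5)
lst[0]=3 != 5: 0 + count([], 5)
= 4


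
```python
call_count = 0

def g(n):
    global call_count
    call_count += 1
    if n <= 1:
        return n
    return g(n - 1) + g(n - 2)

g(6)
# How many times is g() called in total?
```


g(6) calls g(5) and g(4); each non-base call branches into two more.
Let C(k) = total number of calls made by g(k), including the call to g(k) itself.
Base cases: C(0) = 1, C(1) = 1
Recurrence: C(k) = 1 + C(k-1) + C(k-2)
  C(2) = 1 + C(1) + C(0) = 1 + 1 + 1 = 3
  C(3) = 1 + C(2) + C(1) = 1 + 3 + 1 = 5
  C(4) = 1 + C(3) + C(2) = 1 + 5 + 3 = 9
  C(5) = 1 + C(4) + C(3) = 1 + 9 + 5 = 15
  C(6) = 1 + C(5) + C(4) = 1 + 15 + 9 = 25
Total calls = C(6) = 25


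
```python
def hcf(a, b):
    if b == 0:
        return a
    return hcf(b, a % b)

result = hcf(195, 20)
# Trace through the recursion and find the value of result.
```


hcf(195, 20)
= hcf(20, 195 % 20) = hcf(20, 15)
= hcf(15, 20 % 15) = hcf(15, 5)
= hcf(5, 15 % 5) = hcf(5, 0)
b == 0, return a = 5


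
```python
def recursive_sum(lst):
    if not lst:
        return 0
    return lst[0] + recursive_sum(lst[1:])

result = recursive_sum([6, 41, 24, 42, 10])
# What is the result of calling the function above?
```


recursive_sum([6, 41, 24, 42, 10])
= 6 + recursive_sum([41, 24, 42, 10])
= 6 + 41 + recursive_sum([24, 42, 10])
= 6 + 41 + 24 + recursive_sum([42, 10])
= 6 + 41 + 24 + 42 + recursive_sum([10])
= 6 + 41 + 24 + 42 + 10 + recursive_sum([])
= 6 + 41 + 24 + 42 + 10 + 0
= 123


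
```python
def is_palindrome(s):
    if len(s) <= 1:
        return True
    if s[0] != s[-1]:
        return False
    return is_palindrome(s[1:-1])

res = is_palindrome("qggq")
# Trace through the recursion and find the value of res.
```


is_palindrome("qggq")
"qggq": s[0]='q' == s[-1]='q' -> is_palindrome("gg")
"gg": s[0]='g' == s[-1]='g' -> is_palindrome("")
"": len <= 1 -> True
= True


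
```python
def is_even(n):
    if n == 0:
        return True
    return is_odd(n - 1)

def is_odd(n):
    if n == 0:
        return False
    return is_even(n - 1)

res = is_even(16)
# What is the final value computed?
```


is_even(16)
= is_odd(15)
= is_even(14)
= is_odd(13)
= is_even(12)
= is_odd(11)
= is_even(10)
= is_odd(9)
= is_even(8)
= is_odd(7)
= is_even(6)
= is_odd(5)
= is_even(4)
= is_odd(3)
= is_even(2)
= is_odd(1)
= is_even(0)
n == 0: return True
= True


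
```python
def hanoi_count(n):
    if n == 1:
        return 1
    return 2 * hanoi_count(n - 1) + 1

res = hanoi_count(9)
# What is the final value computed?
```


hanoi_count(9)
= 2 * hanoi_count(8) + 1
= 2 * (2 * hanoi_count(7) + 1) + 1
= 2 * (2 * (2 * hanoi_count(6) + 1) + 1) + 1
= 2 * (2 * (2 * (2 * hanoi_count(5) + 1) + 1) + 1) + 1
= 2 * (2 * (2 * (2 * (2 * hanoi_count(4) + 1) + 1) + 1) + 1) + 1
= 2 * (2 * (2 * (2 * (2 * (2 * hanoi_count(3) + 1) + 1) + 1) + 1) + 1) + 1
= 2 * (2 * (2 * (2 * (2 * (2 * (2 * hanoi_count(2) + 1) + 1) + 1) + 1) + 1) + 1) + 1
= 2 * (2 * (2 * (2 * (2 * (2 * (2 * (2 * hanoi_count(1) + 1) + 1) + 1) + 1) + 1) + 1) + 1) + 1
Now compute bottom-up:
hanoi_count(1) = 1
hanoi_count(2) = 2 * 1 + 1 = 3
hanoi_count(3) = 2 * 3 + 1 = 7
hanoi_count(4) = 2 * 7 + 1 = 15
hanoi_count(5) = 2 * 15 + 1 = 31
hanoi_count(6) = 2 * 31 + 1 = 63
hanoi_count(7) = 2 * 63 + 1 = 127
hanoi_count(8) = 2 * 127 + 1 = 255
hanoi_count(9) = 2 * 255 + 1 = 511
= 511


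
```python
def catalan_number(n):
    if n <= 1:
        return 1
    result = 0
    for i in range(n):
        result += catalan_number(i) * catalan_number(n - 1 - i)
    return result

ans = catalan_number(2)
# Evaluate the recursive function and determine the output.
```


catalan_number(2)
= sum of catalan_number(i) * catalan_number(2-1-i) for i in 0..1
  catalan_number(0)*catalan_number(1) = 1*1 = 1
  catalan_number(1)*catalan_number(0) = 1*1 = 1
= 1 + 1
= 2


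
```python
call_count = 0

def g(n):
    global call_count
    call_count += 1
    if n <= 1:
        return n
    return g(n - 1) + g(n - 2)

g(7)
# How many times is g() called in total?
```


g(7) calls g(6) and g(5); each non-base call branches into two more.
Let C(k) = total number of calls made by g(k), including the call to g(k) itself.
Base cases: C(0) = 1, C(1) = 1
Recurrence: C(k) = 1 + C(k-1) + C(k-2)
  C(2) = 1 + C(1) + C(0) = 1 + 1 + 1 = 3
  C(3) = 1 + C(2) + C(1) = 1 + 3 + 1 = 5
  C(4) = 1 + C(3) + C(2) = 1 + 5 + 3 = 9
  C(5) = 1 + C(4) + C(3) = 1 + 9 + 5 = 15
  C(6) = 1 + C(5) + C(4) = 1 + 15 + 9 = 25
  C(7) = 1 + C(6) + C(5) = 1 + 25 + 15 = 41
Total calls = C(7) = 41


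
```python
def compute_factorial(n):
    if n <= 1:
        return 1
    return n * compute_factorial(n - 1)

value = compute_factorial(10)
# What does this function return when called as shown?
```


compute_factorial(10)
= 10 * compute_factorial(9)
= 10 * 9 * compute_factorial(8)
= 10 * 9 * 8 * compute_factorial(7)
= 10 * 9 * 8 * 7 * compute_factorial(6)
= 10 * 9 * 8 * 7 * 6 * compute_factorial(5)
= 10 * 9 * 8 * 7 * 6 * 5 * compute_factorial(4)
= 10 * 9 * 8 * 7 * 6 * 5 * 4 * compute_factorial(3)
= 10 * 9 * 8 * 7 * 6 * 5 * 4 * 3 * compute_factorial(2)
= 10 * 9 * 8 * 7 * 6 * 5 * 4 * 3 * 2 * compute_factorial(1)
= 10 * 9 * 8 * 7 * 6 * 5 * 4 * 3 * 2 * 1
= 3628800


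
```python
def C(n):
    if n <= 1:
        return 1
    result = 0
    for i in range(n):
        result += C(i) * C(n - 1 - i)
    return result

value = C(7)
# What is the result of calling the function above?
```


C(7)
= sum of C(i) * C(7-1-i) for i in 0..6
First compute sub-values bottom-up:
  C(0) = 1, C(1) = 1
  C(2) = 1*1 + 1*1 = 2
  C(3) = 1*2 + 1*1 + 2*1 = 5
  C(4) = 1*5 + 1*2 + 2*1 + 5*1 = 14
  C(5) = 1*14 + 1*5 + 2*2 + 5*1 + 14*1 = 42
  C(6) = 1*42 + 1*14 + 2*5 + 5*2 + 14*1 + 42*1 = 132
Now C(7):
  C(0)*C(6) = 1*132 = 132
  C(1)*C(5) = 1*42 = 42
  C(2)*C(4) = 2*14 = 28
  C(3)*C(3) = 5*5 = 25
  C(4)*C(2) = 14*2 = 28
  C(5)*C(1) = 42*1 = 42
  C(6)*C(0) = 132*1 = 132
= 132 + 42 + 28 + 25 + 28 + 42 + 132
= 429


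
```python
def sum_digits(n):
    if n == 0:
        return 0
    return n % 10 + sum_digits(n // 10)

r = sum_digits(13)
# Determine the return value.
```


sum_digits(13)
= 3 + sum_digits(1)
= 3 + 1 + sum_digits(0)
= 3 + 1 + 0
= 4


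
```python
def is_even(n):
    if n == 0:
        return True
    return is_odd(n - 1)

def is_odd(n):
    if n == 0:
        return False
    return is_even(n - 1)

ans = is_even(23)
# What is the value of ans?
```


is_even(23)
= is_odd(22)
= is_even(21)
= is_odd(20)
= is_even(19)
= is_odd(18)
= is_even(17)
= is_odd(16)
= is_even(15)
= is_odd(14)
= is_even(13)
= is_odd(12)
= is_even(11)
= is_odd(10)
= is_even(9)
= is_odd(8)
= is_even(7)
= is_odd(6)
= is_even(5)
= is_odd(4)
= is_even(3)
= is_odd(2)
= is_even(1)
= is_odd(0)
n == 0: return False
= False


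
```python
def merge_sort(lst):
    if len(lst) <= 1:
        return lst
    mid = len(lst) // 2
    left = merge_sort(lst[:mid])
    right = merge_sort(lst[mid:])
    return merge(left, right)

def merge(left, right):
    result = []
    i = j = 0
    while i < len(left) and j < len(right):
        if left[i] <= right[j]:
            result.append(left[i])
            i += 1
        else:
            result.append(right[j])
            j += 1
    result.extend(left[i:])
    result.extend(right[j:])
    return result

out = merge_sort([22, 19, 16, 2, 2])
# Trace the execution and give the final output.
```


merge_sort([22, 19, 16, 2, 2])
Split into [22, 19] and [16, 2, 2]
Left sorted: [19, 22]
Right sorted: [2, 2, 16]
Merge [19, 22] and [2, 2, 16]
= [2, 2, 16, 19, 22]


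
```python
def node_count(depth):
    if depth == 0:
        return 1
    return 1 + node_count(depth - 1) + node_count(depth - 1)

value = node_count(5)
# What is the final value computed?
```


node_count(5)
= 1 + node_count(4) + node_count(4)
= 1 + 2 * node_count(4)
node_count(k) = 2^(k+1) - 1
node_count(0) = 1
node_count(1) = 3
node_count(2) = 7
node_count(3) = 15
node_count(4) = 31
node_count(5) = 2^6 - 1 = 63


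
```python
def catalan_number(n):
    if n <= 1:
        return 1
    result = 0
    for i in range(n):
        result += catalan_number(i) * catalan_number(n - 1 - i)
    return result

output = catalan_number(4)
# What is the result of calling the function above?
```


catalan_number(4)
= sum of catalan_number(i) * catalan_number(4-1-i) for i in 0..3
First compute sub-values bottom-up:
  catalan_number(0) = 1, catalan_number(1) = 1
  catalan_number(2) = 1*1 + 1*1 = 2
  catalan_number(3) = 1*2 + 1*1 + 2*1 = 5
Now catalan_number(4):
  catalan_number(0)*catalan_number(3) = 1*5 = 5
  catalan_number(1)*catalan_number(2) = 1*2 = 2
  catalan_number(2)*catalan_number(1) = 2*1 = 2
  catalan_number(3)*catalan_number(0) = 5*1 = 5
= 5 + 2 + 2 + 5
= 14


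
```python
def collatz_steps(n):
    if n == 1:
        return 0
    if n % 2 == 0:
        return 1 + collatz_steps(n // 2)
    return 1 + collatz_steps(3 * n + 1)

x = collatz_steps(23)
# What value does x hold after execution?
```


collatz_steps(23)
23 is odd -> 3*23+1 = 70 -> collatz_steps(70)
70 is even -> collatz_steps(35)
35 is odd -> 3*35+1 = 106 -> collatz_steps(106)
106 is even -> collatz_steps(53)
53 is odd -> 3*53+1 = 160 -> collatz_steps(160)
160 is even -> collatz_steps(80)
80 is even -> collatz_steps(40)
40 is even -> collatz_steps(20)
20 is even -> collatz_steps(10)
10 is even -> collatz_steps(5)
5 is odd -> 3*5+1 = 16 -> collatz_steps(16)
16 is even -> collatz_steps(8)
8 is even -> collatz_steps(4)
4 is even -> collatz_steps(2)
2 is even -> collatz_steps(1)
Reached 1 after 15 steps
= 15


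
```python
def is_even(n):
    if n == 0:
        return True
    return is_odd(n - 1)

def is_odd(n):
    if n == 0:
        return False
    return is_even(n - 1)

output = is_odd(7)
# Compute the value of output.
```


is_odd(7)
= is_even(6)
= is_odd(5)
= is_even(4)
= is_odd(3)
= is_even(2)
= is_odd(1)
= is_even(0)
n == 0: return True
= True


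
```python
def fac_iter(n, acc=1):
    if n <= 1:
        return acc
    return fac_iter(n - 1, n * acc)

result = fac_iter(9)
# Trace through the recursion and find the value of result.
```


fac_iter(9, 1)
= fac_iter(8, 9 * 1) = fac_iter(8, 9)
= fac_iter(7, 8 * 9) = fac_iter(7, 72)
= fac_iter(6, 7 * 72) = fac_iter(6, 504)
= fac_iter(5, 6 * 504) = fac_iter(5, 3024)
= fac_iter(4, 5 * 3024) = fac_iter(4, 15120)
= fac_iter(3, 4 * 15120) = fac_iter(3, 60480)
= fac_iter(2, 3 * 60480) = fac_iter(2, 181440)
= fac_iter(1, 2 * 181440) = fac_iter(1, 362880)
n <= 1, return acc = 362880


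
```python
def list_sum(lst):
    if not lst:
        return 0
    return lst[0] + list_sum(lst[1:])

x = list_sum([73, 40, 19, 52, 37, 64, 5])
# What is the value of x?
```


list_sum([73, 40, 19, 52, 37, 64, 5])
= 73 + list_sum([40, 19, 52, 37, 64, 5])
= 73 + 40 + list_sum([19, 52, 37, 64, 5])
= 73 + 40 + 19 + list_sum([52, 37, 64, 5])
= 73 + 40 + 19 + 52 + list_sum([37, 64, 5])
= 73 + 40 + 19 + 52 + 37 + list_sum([64, 5])
= 73 + 40 + 19 + 52 + 37 + 64 + list_sum([5])
= 73 + 40 + 19 + 52 + 37 + 64 + 5 + list_sum([])
= 73 + 40 + 19 + 52 + 37 + 64 + 5 + 0
= 290


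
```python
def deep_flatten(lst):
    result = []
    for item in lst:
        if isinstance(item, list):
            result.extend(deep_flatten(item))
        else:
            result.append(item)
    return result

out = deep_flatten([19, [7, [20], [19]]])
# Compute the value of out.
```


deep_flatten([19, [7, [20], [19]]])
Processing each element:
  19 is not a list -> append 19
  [7, [20], [19]] is a list -> deep_flatten recursively -> [7, 20, 19]
= [19, 7, 20, 19]


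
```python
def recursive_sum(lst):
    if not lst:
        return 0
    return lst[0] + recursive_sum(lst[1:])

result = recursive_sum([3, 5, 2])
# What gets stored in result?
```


recursive_sum([3, 5, 2])
= 3 + recursive_sum([5, 2])
= 3 + 5 + recursive_sum([2])
= 3 + 5 + 2 + recursive_sum([])
= 3 + 5 + 2 + 0
= 10


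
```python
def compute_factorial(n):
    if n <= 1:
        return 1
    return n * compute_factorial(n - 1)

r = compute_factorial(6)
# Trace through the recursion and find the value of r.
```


compute_factorial(6)
= 6 * compute_factorial(5)
= 6 * 5 * compute_factorial(4)
= 6 * 5 * 4 * compute_factorial(3)
= 6 * 5 * 4 * 3 * compute_factorial(2)
= 6 * 5 * 4 * 3 * 2 * compute_factorial(1)
= 6 * 5 * 4 * 3 * 2 * 1
= 720


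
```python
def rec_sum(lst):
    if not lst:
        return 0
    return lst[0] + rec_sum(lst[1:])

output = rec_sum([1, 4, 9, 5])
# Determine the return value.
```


rec_sum([1, 4, 9, 5])
= 1 + rec_sum([4, 9, 5])
= 1 + 4 + rec_sum([9, 5])
= 1 + 4 + 9 + rec_sum([5])
= 1 + 4 + 9 + 5 + rec_sum([])
= 1 + 4 + 9 + 5 + 0
= 19


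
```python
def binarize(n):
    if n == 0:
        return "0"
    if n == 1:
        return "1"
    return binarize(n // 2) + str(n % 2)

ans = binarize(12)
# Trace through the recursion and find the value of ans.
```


binarize(12)
= binarize(6) + "0"
= binarize(3) + "0" + "0"
= binarize(1) + "1" + "0" + "0"
= "1" + "1" + "0" + "0"
= "1100"


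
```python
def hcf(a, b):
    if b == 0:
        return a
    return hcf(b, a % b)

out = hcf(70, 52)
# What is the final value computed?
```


hcf(70, 52)
= hcf(52, 70 % 52) = hcf(52, 18)
= hcf(18, 52 % 18) = hcf(18, 16)
= hcf(16, 18 % 16) = hcf(16, 2)
= hcf(2, 16 % 2) = hcf(2, 0)
b == 0, return a = 2


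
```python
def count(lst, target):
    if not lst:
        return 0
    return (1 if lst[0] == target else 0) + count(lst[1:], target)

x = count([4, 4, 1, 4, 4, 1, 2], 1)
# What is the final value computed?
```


count([4, 4, 1, 4, 4, 1, 2], 1)
lst[0]=4 != 1: 0 + count([4, 1, 4, 4, 1, 2], 1)
lst[0]=4 != 1: 0 + count([1, 4, 4, 1, 2], 1)
lst[0]=1 == 1: 1 + count([4, 4, 1, 2], 1)
lst[0]=4 != 1: 0 + count([4, 1, 2], 1)
lst[0]=4 != 1: 0 + count([1, 2], 1)
lst[0]=1 == 1: 1 + count([2], 1)
lst[0]=2 != 1: 0 + count([], 1)
= 2


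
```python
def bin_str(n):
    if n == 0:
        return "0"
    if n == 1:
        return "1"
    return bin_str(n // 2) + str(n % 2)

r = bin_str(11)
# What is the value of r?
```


bin_str(11)
= bin_str(5) + "1"
= bin_str(2) + "1" + "1"
= bin_str(1) + "0" + "1" + "1"
= "1" + "0" + "1" + "1"
= "1011"


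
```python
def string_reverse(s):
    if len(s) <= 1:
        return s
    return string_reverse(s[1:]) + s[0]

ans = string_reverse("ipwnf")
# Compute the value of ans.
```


string_reverse("ipwnf")
= string_reverse("pwnf") + "i"
= string_reverse("wnf") + "p" + "i"
= string_reverse("nf") + "w" + "p" + "i"
= string_reverse("f") + "n" + "w" + "p" + "i"
= "f" + "n" + "w" + "p" + "i"
= "fnwpi"


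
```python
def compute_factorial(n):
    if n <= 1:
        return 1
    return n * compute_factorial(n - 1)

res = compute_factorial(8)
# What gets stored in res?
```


compute_factorial(8)
= 8 * compute_factorial(7)
= 8 * 7 * compute_factorial(6)
= 8 * 7 * 6 * compute_factorial(5)
= 8 * 7 * 6 * 5 * compute_factorial(4)
= 8 * 7 * 6 * 5 * 4 * compute_factorial(3)
= 8 * 7 * 6 * 5 * 4 * 3 * compute_factorial(2)
= 8 * 7 * 6 * 5 * 4 * 3 * 2 * compute_factorial(1)
= 8 * 7 * 6 * 5 * 4 * 3 * 2 * 1
= 40320


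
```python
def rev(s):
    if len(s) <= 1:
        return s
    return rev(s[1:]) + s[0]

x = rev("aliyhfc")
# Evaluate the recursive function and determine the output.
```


rev("aliyhfc")
= rev("liyhfc") + "a"
= rev("iyhfc") + "l" + "a"
= rev("yhfc") + "i" + "l" + "a"
= rev("hfc") + "y" + "i" + "l" + "a"
= rev("fc") + "h" + "y" + "i" + "l" + "a"
= rev("c") + "f" + "h" + "y" + "i" + "l" + "a"
= "c" + "f" + "h" + "y" + "i" + "l" + "a"
= "cfhyila"


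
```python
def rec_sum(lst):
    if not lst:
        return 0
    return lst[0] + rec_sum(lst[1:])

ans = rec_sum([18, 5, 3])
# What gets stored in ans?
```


rec_sum([18, 5, 3])
= 18 + rec_sum([5, 3])
= 18 + 5 + rec_sum([3])
= 18 + 5 + 3 + rec_sum([])
= 18 + 5 + 3 + 0
= 26


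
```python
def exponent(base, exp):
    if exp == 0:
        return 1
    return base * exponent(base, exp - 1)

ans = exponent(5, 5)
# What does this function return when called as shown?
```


exponent(5, 5)
= 5 * exponent(5, 4)
= 5 * 5 * exponent(5, 3)
= 5 * 5 * 5 * exponent(5, 2)
= 5 * 5 * 5 * 5 * exponent(5, 1)
= 5 * 5 * 5 * 5 * 5 * exponent(5, 0)
= 5 * 5 * 5 * 5 * 5 * 1
= 3125


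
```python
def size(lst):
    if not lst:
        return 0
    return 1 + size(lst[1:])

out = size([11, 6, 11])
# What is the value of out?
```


size([11, 6, 11])
= 1 + size([6, 11])
= 1 + 1 + size([11])
= 1 + 1 + 1 + size([])
= 1 + 1 + 1 + 0
= 3


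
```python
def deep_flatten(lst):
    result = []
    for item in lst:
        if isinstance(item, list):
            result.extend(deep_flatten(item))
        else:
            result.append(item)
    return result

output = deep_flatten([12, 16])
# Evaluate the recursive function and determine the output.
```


deep_flatten([12, 16])
Processing each element:
  12 is not a list -> append 12
  16 is not a list -> append 16
= [12, 16]


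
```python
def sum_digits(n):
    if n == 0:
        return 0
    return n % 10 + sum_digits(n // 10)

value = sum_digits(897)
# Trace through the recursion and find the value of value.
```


sum_digits(897)
= 7 + sum_digits(89)
= 7 + 9 + sum_digits(8)
= 7 + 9 + 8 + sum_digits(0)
= 7 + 9 + 8 + 0
= 24


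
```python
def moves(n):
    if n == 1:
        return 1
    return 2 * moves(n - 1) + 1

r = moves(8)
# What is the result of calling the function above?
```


moves(8)
= 2 * moves(7) + 1
= 2 * (2 * moves(6) + 1) + 1
= 2 * (2 * (2 * moves(5) + 1) + 1) + 1
= 2 * (2 * (2 * (2 * moves(4) + 1) + 1) + 1) + 1
= 2 * (2 * (2 * (2 * (2 * moves(3) + 1) + 1) + 1) + 1) + 1
= 2 * (2 * (2 * (2 * (2 * (2 * moves(2) + 1) + 1) + 1) + 1) + 1) + 1
= 2 * (2 * (2 * (2 * (2 * (2 * (2 * moves(1) + 1) + 1) + 1) + 1) + 1) + 1) + 1
Now compute bottom-up:
moves(1) = 1
moves(2) = 2 * 1 + 1 = 3
moves(3) = 2 * 3 + 1 = 7
moves(4) = 2 * 7 + 1 = 15
moves(5) = 2 * 15 + 1 = 31
moves(6) = 2 * 31 + 1 = 63
moves(7) = 2 * 63 + 1 = 127
moves(8) = 2 * 127 + 1 = 255
= 255


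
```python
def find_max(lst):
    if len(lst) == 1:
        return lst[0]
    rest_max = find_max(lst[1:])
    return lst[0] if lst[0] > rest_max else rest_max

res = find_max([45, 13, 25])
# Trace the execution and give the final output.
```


find_max([45, 13, 25])
= compare 45 with find_max([13, 25])
= compare 13 with find_max([25])
Base: find_max([25]) = 25
compare 13 with 25: max = 25
compare 45 with 25: max = 45
= 45


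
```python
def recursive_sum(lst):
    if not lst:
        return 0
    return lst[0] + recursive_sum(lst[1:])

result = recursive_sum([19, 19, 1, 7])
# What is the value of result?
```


recursive_sum([19, 19, 1, 7])
= 19 + recursive_sum([19, 1, 7])
= 19 + 19 + recursive_sum([1, 7])
= 19 + 19 + 1 + recursive_sum([7])
= 19 + 19 + 1 + 7 + recursive_sum([])
= 19 + 19 + 1 + 7 + 0
= 46


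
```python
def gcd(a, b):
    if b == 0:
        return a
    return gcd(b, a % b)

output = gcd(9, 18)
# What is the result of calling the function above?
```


gcd(9, 18)
= gcd(18, 9 % 18) = gcd(18, 9)
= gcd(9, 18 % 9) = gcd(9, 0)
b == 0, return a = 9


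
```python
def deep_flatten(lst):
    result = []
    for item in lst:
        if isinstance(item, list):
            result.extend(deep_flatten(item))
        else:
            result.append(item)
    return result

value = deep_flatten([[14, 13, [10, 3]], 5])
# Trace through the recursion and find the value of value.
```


deep_flatten([[14, 13, [10, 3]], 5])
Processing each element:
  [14, 13, [10, 3]] is a list -> deep_flatten recursively -> [14, 13, 10, 3]
  5 is not a list -> append 5
= [14, 13, 10, 3, 5]


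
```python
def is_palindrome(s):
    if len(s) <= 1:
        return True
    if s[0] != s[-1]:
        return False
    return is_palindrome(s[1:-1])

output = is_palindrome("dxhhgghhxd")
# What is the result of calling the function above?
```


is_palindrome("dxhhgghhxd")
"dxhhgghhxd": s[0]='d' == s[-1]='d' -> is_palindrome("xhhgghhx")
"xhhgghhx": s[0]='x' == s[-1]='x' -> is_palindrome("hhgghh")
"hhgghh": s[0]='h' == s[-1]='h' -> is_palindrome("hggh")
"hggh": s[0]='h' == s[-1]='h' -> is_palindrome("gg")
"gg": s[0]='g' == s[-1]='g' -> is_palindrome("")
"": len <= 1 -> True
= True


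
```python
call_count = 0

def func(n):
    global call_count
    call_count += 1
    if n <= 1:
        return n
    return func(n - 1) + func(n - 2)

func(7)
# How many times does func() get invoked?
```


func(7) calls func(6) and func(5); each non-base call branches into two more.
Let C(k) = total number of calls made by func(k), including the call to func(k) itself.
Base cases: C(0) = 1, C(1) = 1
Recurrence: C(k) = 1 + C(k-1) + C(k-2)
  C(2) = 1 + C(1) + C(0) = 1 + 1 + 1 = 3
  C(3) = 1 + C(2) + C(1) = 1 + 3 + 1 = 5
  C(4) = 1 + C(3) + C(2) = 1 + 5 + 3 = 9
  C(5) = 1 + C(4) + C(3) = 1 + 9 + 5 = 15
  C(6) = 1 + C(5) + C(4) = 1 + 15 + 9 = 25
  C(7) = 1 + C(6) + C(5) = 1 + 25 + 15 = 41
Total calls = C(7) = 41


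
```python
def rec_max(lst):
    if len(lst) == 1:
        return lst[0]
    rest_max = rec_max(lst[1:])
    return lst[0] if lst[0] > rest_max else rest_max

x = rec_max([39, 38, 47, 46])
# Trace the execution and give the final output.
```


rec_max([39, 38, 47, 46])
= compare 39 with rec_max([38, 47, 46])
= compare 38 with rec_max([47, 46])
= compare 47 with rec_max([46])
Base: rec_max([46]) = 46
compare 47 with 46: max = 47
compare 38 with 47: max = 47
compare 39 with 47: max = 47
= 47


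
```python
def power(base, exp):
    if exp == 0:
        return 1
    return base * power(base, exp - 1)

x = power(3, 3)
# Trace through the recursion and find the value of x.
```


power(3, 3)
= 3 * power(3, 2)
= 3 * 3 * power(3, 1)
= 3 * 3 * 3 * power(3, 0)
= 3 * 3 * 3 * 1
= 27


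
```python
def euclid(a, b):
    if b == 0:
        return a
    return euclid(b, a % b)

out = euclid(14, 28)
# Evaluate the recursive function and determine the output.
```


euclid(14, 28)
= euclid(28, 14 % 28) = euclid(28, 14)
= euclid(14, 28 % 14) = euclid(14, 0)
b == 0, return a = 14


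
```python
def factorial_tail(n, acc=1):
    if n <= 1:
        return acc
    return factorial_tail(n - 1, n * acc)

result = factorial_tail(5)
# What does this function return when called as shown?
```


factorial_tail(5, 1)
= factorial_tail(4, 5 * 1) = factorial_tail(4, 5)
= factorial_tail(3, 4 * 5) = factorial_tail(3, 20)
= factorial_tail(2, 3 * 20) = factorial_tail(2, 60)
= factorial_tail(1, 2 * 60) = factorial_tail(1, 120)
n <= 1, return acc = 120


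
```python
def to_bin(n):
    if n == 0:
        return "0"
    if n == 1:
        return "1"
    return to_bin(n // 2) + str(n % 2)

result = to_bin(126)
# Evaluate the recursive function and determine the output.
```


to_bin(126)
= to_bin(63) + "0"
= to_bin(31) + "1" + "0"
= to_bin(15) + "1" + "1" + "0"
= to_bin(7) + "1" + "1" + "1" + "0"
= to_bin(3) + "1" + "1" + "1" + "1" + "0"
= to_bin(1) + "1" + "1" + "1" + "1" + "1" + "0"
= "1" + "1" + "1" + "1" + "1" + "1" + "0"
= "1111110"


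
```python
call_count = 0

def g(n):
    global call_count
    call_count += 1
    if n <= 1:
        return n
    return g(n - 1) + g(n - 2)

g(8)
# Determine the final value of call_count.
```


g(8) calls g(7) and g(6); each non-base call branches into two more.
Let C(k) = total number of calls made by g(k), including the call to g(k) itself.
Base cases: C(0) = 1, C(1) = 1
Recurrence: C(k) = 1 + C(k-1) + C(k-2)
  C(2) = 1 + C(1) + C(0) = 1 + 1 + 1 = 3
  C(3) = 1 + C(2) + C(1) = 1 + 3 + 1 = 5
  C(4) = 1 + C(3) + C(2) = 1 + 5 + 3 = 9
  C(5) = 1 + C(4) + C(3) = 1 + 9 + 5 = 15
  C(6) = 1 + C(5) + C(4) = 1 + 15 + 9 = 25
  C(7) = 1 + C(6) + C(5) = 1 + 25 + 15 = 41
  C(8) = 1 + C(7) + C(6) = 1 + 41 + 25 = 67
Total calls = C(8) = 67


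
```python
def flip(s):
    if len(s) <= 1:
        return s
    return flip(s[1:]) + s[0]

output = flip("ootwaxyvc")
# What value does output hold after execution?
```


flip("ootwaxyvc")
= flip("otwaxyvc") + "o"
= flip("twaxyvc") + "o" + "o"
= flip("waxyvc") + "t" + "o" + "o"
= flip("axyvc") + "w" + "t" + "o" + "o"
= flip("xyvc") + "a" + "w" + "t" + "o" + "o"
= flip("yvc") + "x" + "a" + "w" + "t" + "o" + "o"
= flip("vc") + "y" + "x" + "a" + "w" + "t" + "o" + "o"
= flip("c") + "v" + "y" + "x" + "a" + "w" + "t" + "o" + "o"
= "c" + "v" + "y" + "x" + "a" + "w" + "t" + "o" + "o"
= "cvyxawtoo"


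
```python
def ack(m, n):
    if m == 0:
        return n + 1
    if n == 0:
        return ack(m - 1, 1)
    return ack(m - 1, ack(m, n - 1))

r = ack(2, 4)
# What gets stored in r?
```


ack(2, 4)
= ack(1, ack(2, 3))
First compute ack(2, 3) = 9
= ack(1, 9)
= 11


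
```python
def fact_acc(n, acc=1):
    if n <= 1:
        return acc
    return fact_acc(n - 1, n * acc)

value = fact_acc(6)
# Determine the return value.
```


fact_acc(6, 1)
= fact_acc(5, 6 * 1) = fact_acc(5, 6)
= fact_acc(4, 5 * 6) = fact_acc(4, 30)
= fact_acc(3, 4 * 30) = fact_acc(3, 120)
= fact_acc(2, 3 * 120) = fact_acc(2, 360)
= fact_acc(1, 2 * 360) = fact_acc(1, 720)
n <= 1, return acc = 720


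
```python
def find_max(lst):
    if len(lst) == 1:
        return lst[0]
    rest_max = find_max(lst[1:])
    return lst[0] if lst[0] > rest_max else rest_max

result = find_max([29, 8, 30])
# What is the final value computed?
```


find_max([29, 8, 30])
= compare 29 with find_max([8, 30])
= compare 8 with find_max([30])
Base: find_max([30]) = 30
compare 8 with 30: max = 30
compare 29 with 30: max = 30
= 30


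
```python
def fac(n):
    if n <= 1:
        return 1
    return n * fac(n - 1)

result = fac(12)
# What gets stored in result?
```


fac(12)
= 12 * fac(11)
= 12 * 11 * fac(10)
= 12 * 11 * 10 * fac(9)
= 12 * 11 * 10 * 9 * fac(8)
= 12 * 11 * 10 * 9 * 8 * fac(7)
= 12 * 11 * 10 * 9 * 8 * 7 * fac(6)
= 12 * 11 * 10 * 9 * 8 * 7 * 6 * fac(5)
= 12 * 11 * 10 * 9 * 8 * 7 * 6 * 5 * fac(4)
= 12 * 11 * 10 * 9 * 8 * 7 * 6 * 5 * 4 * fac(3)
= 12 * 11 * 10 * 9 * 8 * 7 * 6 * 5 * 4 * 3 * fac(2)
= 12 * 11 * 10 * 9 * 8 * 7 * 6 * 5 * 4 * 3 * 2 * fac(1)
= 12 * 11 * 10 * 9 * 8 * 7 * 6 * 5 * 4 * 3 * 2 * 1
= 479001600


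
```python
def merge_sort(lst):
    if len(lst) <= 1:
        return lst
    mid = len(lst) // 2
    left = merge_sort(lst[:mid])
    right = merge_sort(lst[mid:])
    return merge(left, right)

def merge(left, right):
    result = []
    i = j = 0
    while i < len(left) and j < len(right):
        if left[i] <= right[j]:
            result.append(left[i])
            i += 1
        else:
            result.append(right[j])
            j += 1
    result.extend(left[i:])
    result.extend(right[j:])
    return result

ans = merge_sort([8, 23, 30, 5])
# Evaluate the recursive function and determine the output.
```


merge_sort([8, 23, 30, 5])
Split into [8, 23] and [30, 5]
Left sorted: [8, 23]
Right sorted: [5, 30]
Merge [8, 23] and [5, 30]
= [5, 8, 23, 30]


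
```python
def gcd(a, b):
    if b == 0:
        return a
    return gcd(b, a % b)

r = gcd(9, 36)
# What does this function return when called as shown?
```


gcd(9, 36)
= gcd(36, 9 % 36) = gcd(36, 9)
= gcd(9, 36 % 9) = gcd(9, 0)
b == 0, return a = 9


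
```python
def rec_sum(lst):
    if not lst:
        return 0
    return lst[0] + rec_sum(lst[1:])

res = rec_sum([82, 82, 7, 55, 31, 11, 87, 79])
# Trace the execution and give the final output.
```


rec_sum([82, 82, 7, 55, 31, 11, 87, 79])
= 82 + rec_sum([82, 7, 55, 31, 11, 87, 79])
= 82 + 82 + rec_sum([7, 55, 31, 11, 87, 79])
= 82 + 82 + 7 + rec_sum([55, 31, 11, 87, 79])
= 82 + 82 + 7 + 55 + rec_sum([31, 11, 87, 79])
= 82 + 82 + 7 + 55 + 31 + rec_sum([11, 87, 79])
= 82 + 82 + 7 + 55 + 31 + 11 + rec_sum([87, 79])
= 82 + 82 + 7 + 55 + 31 + 11 + 87 + rec_sum([79])
= 82 + 82 + 7 + 55 + 31 + 11 + 87 + 79 + rec_sum([])
= 82 + 82 + 7 + 55 + 31 + 11 + 87 + 79 + 0
= 434


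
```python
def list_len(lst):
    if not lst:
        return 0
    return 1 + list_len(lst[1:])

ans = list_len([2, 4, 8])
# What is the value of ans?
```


list_len([2, 4, 8])
= 1 + list_len([4, 8])
= 1 + 1 + list_len([8])
= 1 + 1 + 1 + list_len([])
= 1 + 1 + 1 + 0
= 3


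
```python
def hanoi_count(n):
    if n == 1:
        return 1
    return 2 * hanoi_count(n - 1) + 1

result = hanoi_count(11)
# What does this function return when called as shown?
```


hanoi_count(11)
= 2 * hanoi_count(10) + 1
= 2 * (2 * hanoi_count(9) + 1) + 1
= 2 * (2 * (2 * hanoi_count(8) + 1) + 1) + 1
= 2 * (2 * (2 * (2 * hanoi_count(7) + 1) + 1) + 1) + 1
= 2 * (2 * (2 * (2 * (2 * hanoi_count(6) + 1) + 1) + 1) + 1) + 1
= 2 * (2 * (2 * (2 * (2 * (2 * hanoi_count(5) + 1) + 1) + 1) + 1) + 1) + 1
= 2 * (2 * (2 * (2 * (2 * (2 * (2 * hanoi_count(4) + 1) + 1) + 1) + 1) + 1) + 1) + 1
= 2 * (2 * (2 * (2 * (2 * (2 * (2 * (2 * hanoi_count(3) + 1) + 1) + 1) + 1) + 1) + 1) + 1) + 1
= 2 * (2 * (2 * (2 * (2 * (2 * (2 * (2 * (2 * hanoi_count(2) + 1) + 1) + 1) + 1) + 1) + 1) + 1) + 1) + 1
= 2 * (2 * (2 * (2 * (2 * (2 * (2 * (2 * (2 * (2 * hanoi_count(1) + 1) + 1) + 1) + 1) + 1) + 1) + 1) + 1) + 1) + 1
Now compute bottom-up:
hanoi_count(1) = 1
hanoi_count(2) = 2 * 1 + 1 = 3
hanoi_count(3) = 2 * 3 + 1 = 7
hanoi_count(4) = 2 * 7 + 1 = 15
hanoi_count(5) = 2 * 15 + 1 = 31
hanoi_count(6) = 2 * 31 + 1 = 63
hanoi_count(7) = 2 * 63 + 1 = 127
hanoi_count(8) = 2 * 127 + 1 = 255
hanoi_count(9) = 2 * 255 + 1 = 511
hanoi_count(10) = 2 * 511 + 1 = 1023
hanoi_count(11) = 2 * 1023 + 1 = 2047
= 2047


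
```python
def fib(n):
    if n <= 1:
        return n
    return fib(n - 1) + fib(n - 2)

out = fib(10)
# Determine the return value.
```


fib(10)
= fib(9) + fib(8)
= (fib(8) + fib(7)) + fib(8)
Computing bottom-up: fib(0)=0, fib(1)=1, fib(2)=1, fib(3)=2, fib(4)=3, fib(5)=5, fib(6)=8, fib(7)=13, fib(8)=21, fib(9)=34, fib(10)=55
= 55
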